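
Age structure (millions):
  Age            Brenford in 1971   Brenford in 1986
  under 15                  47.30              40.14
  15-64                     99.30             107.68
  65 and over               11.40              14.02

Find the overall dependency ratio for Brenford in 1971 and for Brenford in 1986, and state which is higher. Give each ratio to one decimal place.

Brenford in 1971: (47.30 + 11.40) / 99.30 × 100 = 58.70 / 99.30 × 100 = 59.1
Brenford in 1986: (40.14 + 14.02) / 107.68 × 100 = 54.16 / 107.68 × 100 = 50.3

Brenford in 1971: 59.1
Brenford in 1986: 50.3
Higher: Brenford in 1971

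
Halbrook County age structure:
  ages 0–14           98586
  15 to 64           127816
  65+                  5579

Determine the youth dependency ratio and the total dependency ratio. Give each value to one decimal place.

Youth dependency ratio = 98586 / 127816 × 100 = 77.1
Total dependency ratio = (98586 + 5579) / 127816 × 100 = 104165 / 127816 × 100 = 81.5

Youth dependency ratio: 77.1
Total dependency ratio: 81.5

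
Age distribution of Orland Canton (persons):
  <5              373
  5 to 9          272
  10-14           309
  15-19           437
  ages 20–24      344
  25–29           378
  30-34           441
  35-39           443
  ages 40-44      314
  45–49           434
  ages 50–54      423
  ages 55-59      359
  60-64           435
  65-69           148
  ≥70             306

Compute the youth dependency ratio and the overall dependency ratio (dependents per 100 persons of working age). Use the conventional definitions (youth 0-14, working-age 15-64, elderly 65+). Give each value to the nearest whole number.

0–14: 373 + 272 + 309 = 954
15–64: 437 + 344 + 378 + 441 + 443 + 314 + 434 + 423 + 359 + 435 = 4008
65+: 148 + 306 = 454
Youth dependency ratio = 954 / 4008 × 100 = 24
Total dependency ratio = (954 + 454) / 4008 × 100 = 1408 / 4008 × 100 = 35

Youth dependency ratio: 24
Total dependency ratio: 35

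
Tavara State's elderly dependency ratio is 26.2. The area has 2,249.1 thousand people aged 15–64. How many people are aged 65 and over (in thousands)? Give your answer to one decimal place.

Old-age dependency ratio = elderly / working-age × 100
26.2 = E / 2,249.1 × 100
⇒ 589.3

Aged 65 and over: 589.3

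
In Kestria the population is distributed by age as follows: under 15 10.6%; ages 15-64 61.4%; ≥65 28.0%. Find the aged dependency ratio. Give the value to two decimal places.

Old-age dependency ratio = 28.0 / 61.4 × 100 = 45.60

Old-age dependency ratio: 45.60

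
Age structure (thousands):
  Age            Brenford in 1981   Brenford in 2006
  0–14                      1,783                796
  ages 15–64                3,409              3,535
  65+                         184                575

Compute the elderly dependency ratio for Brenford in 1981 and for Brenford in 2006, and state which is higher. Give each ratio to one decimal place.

Brenford in 1981: 5.4
Brenford in 2006: 16.3
Higher: Brenford in 2006

Brenford in 1981: 184 / 3,409 × 100 = 5.4
Brenford in 2006: 575 / 3,535 × 100 = 16.3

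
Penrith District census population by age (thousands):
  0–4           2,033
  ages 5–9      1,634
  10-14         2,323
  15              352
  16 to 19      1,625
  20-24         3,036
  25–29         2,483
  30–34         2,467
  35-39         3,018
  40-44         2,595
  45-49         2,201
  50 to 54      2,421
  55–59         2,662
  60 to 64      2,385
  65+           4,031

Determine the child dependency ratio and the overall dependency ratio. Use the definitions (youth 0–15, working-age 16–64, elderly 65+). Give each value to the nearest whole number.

Youth dependency ratio: 25
Total dependency ratio: 42

0–15: 2,033 + 1,634 + 2,323 + 352 = 6,342
16–64: 1,625 + 3,036 + 2,483 + 2,467 + 3,018 + 2,595 + 2,201 + 2,421 + 2,662 + 2,385 = 24,893
65+: 4,031
Youth dependency ratio = 6,342 / 24,893 × 100 = 25
Total dependency ratio = (6,342 + 4,031) / 24,893 × 100 = 10,373 / 24,893 × 100 = 42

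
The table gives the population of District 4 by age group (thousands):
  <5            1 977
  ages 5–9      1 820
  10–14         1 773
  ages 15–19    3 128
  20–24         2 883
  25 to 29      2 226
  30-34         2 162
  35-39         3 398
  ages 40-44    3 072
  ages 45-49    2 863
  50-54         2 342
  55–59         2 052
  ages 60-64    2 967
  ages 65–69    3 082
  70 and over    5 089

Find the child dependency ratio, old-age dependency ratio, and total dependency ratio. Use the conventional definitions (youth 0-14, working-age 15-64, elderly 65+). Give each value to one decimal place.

0–14: 1 977 + 1 820 + 1 773 = 5 570
15–64: 3 128 + 2 883 + 2 226 + 2 162 + 3 398 + 3 072 + 2 863 + 2 342 + 2 052 + 2 967 = 27 093
65+: 3 082 + 5 089 = 8 171
Youth dependency ratio = 5 570 / 27 093 × 100 = 20.6
Old-age dependency ratio = 8 171 / 27 093 × 100 = 30.2
Total dependency ratio = (5 570 + 8 171) / 27 093 × 100 = 13 741 / 27 093 × 100 = 50.7

Youth dependency ratio: 20.6
Old-age dependency ratio: 30.2
Total dependency ratio: 50.7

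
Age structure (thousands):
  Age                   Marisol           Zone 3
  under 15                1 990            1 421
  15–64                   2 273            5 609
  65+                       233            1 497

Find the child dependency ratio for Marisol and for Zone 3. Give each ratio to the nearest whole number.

Marisol: 88
Zone 3: 25

Marisol: 1 990 / 2 273 × 100 = 88
Zone 3: 1 421 / 5 609 × 100 = 25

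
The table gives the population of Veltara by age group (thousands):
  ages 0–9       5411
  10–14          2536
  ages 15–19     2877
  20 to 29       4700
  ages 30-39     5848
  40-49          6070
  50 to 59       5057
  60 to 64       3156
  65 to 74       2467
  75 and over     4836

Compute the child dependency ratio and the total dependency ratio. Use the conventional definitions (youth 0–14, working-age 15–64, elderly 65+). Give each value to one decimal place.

Youth dependency ratio: 28.7
Total dependency ratio: 55.0

0–14: 5411 + 2536 = 7947
15–64: 2877 + 4700 + 5848 + 6070 + 5057 + 3156 = 27708
65+: 2467 + 4836 = 7303
Youth dependency ratio = 7947 / 27708 × 100 = 28.7
Total dependency ratio = (7947 + 7303) / 27708 × 100 = 15250 / 27708 × 100 = 55.0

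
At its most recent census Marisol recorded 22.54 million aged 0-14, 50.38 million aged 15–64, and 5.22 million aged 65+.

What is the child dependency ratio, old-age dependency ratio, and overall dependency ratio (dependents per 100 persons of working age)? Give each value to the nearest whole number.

Youth dependency ratio = 22.54 / 50.38 × 100 = 45
Old-age dependency ratio = 5.22 / 50.38 × 100 = 10
Total dependency ratio = (22.54 + 5.22) / 50.38 × 100 = 27.76 / 50.38 × 100 = 55

Youth dependency ratio: 45
Old-age dependency ratio: 10
Total dependency ratio: 55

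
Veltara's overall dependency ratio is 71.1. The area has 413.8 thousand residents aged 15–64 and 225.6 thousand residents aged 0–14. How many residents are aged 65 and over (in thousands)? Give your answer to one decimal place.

Aged 65 and over: 68.6

Total dependency ratio = (youth + elderly) / working-age × 100
71.1 = (225.6 + E) / 413.8 × 100
⇒ 68.6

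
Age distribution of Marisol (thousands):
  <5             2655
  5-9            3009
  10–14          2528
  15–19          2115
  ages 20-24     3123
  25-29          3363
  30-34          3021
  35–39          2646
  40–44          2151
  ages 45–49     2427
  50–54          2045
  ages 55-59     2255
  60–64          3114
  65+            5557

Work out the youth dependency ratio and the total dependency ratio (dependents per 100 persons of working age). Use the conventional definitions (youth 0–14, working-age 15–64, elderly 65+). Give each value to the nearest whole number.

0–14: 2655 + 3009 + 2528 = 8192
15–64: 2115 + 3123 + 3363 + 3021 + 2646 + 2151 + 2427 + 2045 + 2255 + 3114 = 26260
65+: 5557
Youth dependency ratio = 8192 / 26260 × 100 = 31
Total dependency ratio = (8192 + 5557) / 26260 × 100 = 13749 / 26260 × 100 = 52

Youth dependency ratio: 31
Total dependency ratio: 52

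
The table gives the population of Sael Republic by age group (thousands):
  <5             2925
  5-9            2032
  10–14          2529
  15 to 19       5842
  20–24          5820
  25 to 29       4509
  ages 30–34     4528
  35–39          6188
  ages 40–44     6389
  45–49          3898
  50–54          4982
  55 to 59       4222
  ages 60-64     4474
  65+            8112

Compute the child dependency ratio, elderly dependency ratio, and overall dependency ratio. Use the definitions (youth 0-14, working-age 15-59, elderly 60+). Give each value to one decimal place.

0–14: 2925 + 2032 + 2529 = 7486
15–59: 5842 + 5820 + 4509 + 4528 + 6188 + 6389 + 3898 + 4982 + 4222 = 46378
60+: 4474 + 8112 = 12586
Youth dependency ratio = 7486 / 46378 × 100 = 16.1
Old-age dependency ratio = 12586 / 46378 × 100 = 27.1
Total dependency ratio = (7486 + 12586) / 46378 × 100 = 20072 / 46378 × 100 = 43.3

Youth dependency ratio: 16.1
Old-age dependency ratio: 27.1
Total dependency ratio: 43.3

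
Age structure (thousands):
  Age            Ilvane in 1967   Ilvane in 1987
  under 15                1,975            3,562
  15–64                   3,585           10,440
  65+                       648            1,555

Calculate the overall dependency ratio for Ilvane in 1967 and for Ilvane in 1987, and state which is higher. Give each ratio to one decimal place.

Ilvane in 1967: 73.2
Ilvane in 1987: 49.0
Higher: Ilvane in 1967

Ilvane in 1967: (1,975 + 648) / 3,585 × 100 = 2,623 / 3,585 × 100 = 73.2
Ilvane in 1987: (3,562 + 1,555) / 10,440 × 100 = 5,117 / 10,440 × 100 = 49.0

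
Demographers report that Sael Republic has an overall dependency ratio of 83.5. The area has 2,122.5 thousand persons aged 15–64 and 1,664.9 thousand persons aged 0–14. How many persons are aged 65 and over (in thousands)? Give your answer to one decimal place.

Total dependency ratio = (youth + elderly) / working-age × 100
83.5 = (1,664.9 + E) / 2,122.5 × 100
⇒ 107.4

Aged 65 and over: 107.4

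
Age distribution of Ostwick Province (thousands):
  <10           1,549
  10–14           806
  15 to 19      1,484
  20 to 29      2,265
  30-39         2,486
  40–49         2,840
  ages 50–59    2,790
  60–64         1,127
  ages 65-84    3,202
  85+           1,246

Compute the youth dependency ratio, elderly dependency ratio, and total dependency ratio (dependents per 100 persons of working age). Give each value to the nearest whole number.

0–14: 1,549 + 806 = 2,355
15–64: 1,484 + 2,265 + 2,486 + 2,840 + 2,790 + 1,127 = 12,992
65+: 3,202 + 1,246 = 4,448
Youth dependency ratio = 2,355 / 12,992 × 100 = 18
Old-age dependency ratio = 4,448 / 12,992 × 100 = 34
Total dependency ratio = (2,355 + 4,448) / 12,992 × 100 = 6,803 / 12,992 × 100 = 52

Youth dependency ratio: 18
Old-age dependency ratio: 34
Total dependency ratio: 52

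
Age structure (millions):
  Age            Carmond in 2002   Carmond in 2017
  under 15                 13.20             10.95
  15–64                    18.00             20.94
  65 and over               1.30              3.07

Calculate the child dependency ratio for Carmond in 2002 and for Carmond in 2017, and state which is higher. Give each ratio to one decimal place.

Carmond in 2002: 13.20 / 18.00 × 100 = 73.3
Carmond in 2017: 10.95 / 20.94 × 100 = 52.3

Carmond in 2002: 73.3
Carmond in 2017: 52.3
Higher: Carmond in 2002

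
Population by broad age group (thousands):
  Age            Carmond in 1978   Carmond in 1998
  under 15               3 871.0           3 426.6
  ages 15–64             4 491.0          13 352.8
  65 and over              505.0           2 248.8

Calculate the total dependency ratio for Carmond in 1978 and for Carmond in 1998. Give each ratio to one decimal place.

Carmond in 1978: 97.4
Carmond in 1998: 42.5

Carmond in 1978: (3 871.0 + 505.0) / 4 491.0 × 100 = 4 376.0 / 4 491.0 × 100 = 97.4
Carmond in 1998: (3 426.6 + 2 248.8) / 13 352.8 × 100 = 5 675.4 / 13 352.8 × 100 = 42.5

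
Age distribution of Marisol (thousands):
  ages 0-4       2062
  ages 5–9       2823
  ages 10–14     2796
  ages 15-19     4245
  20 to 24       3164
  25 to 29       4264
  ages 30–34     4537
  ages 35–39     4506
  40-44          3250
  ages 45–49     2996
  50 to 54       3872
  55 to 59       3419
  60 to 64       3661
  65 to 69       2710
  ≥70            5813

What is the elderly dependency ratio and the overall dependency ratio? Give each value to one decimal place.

Old-age dependency ratio: 22.5
Total dependency ratio: 42.7

0–14: 2062 + 2823 + 2796 = 7681
15–64: 4245 + 3164 + 4264 + 4537 + 4506 + 3250 + 2996 + 3872 + 3419 + 3661 = 37914
65+: 2710 + 5813 = 8523
Old-age dependency ratio = 8523 / 37914 × 100 = 22.5
Total dependency ratio = (7681 + 8523) / 37914 × 100 = 16204 / 37914 × 100 = 42.7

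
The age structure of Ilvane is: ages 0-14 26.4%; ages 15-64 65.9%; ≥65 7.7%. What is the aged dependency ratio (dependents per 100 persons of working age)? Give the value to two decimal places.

Old-age dependency ratio = 7.7 / 65.9 × 100 = 11.68

Old-age dependency ratio: 11.68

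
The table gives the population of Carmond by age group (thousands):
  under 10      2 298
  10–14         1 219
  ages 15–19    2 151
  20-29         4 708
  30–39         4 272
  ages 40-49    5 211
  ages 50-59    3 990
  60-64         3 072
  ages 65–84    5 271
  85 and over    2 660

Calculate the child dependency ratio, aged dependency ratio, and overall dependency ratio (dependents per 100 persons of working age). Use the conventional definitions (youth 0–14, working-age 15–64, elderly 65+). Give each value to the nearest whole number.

0–14: 2 298 + 1 219 = 3 517
15–64: 2 151 + 4 708 + 4 272 + 5 211 + 3 990 + 3 072 = 23 404
65+: 5 271 + 2 660 = 7 931
Youth dependency ratio = 3 517 / 23 404 × 100 = 15
Old-age dependency ratio = 7 931 / 23 404 × 100 = 34
Total dependency ratio = (3 517 + 7 931) / 23 404 × 100 = 11 448 / 23 404 × 100 = 49

Youth dependency ratio: 15
Old-age dependency ratio: 34
Total dependency ratio: 49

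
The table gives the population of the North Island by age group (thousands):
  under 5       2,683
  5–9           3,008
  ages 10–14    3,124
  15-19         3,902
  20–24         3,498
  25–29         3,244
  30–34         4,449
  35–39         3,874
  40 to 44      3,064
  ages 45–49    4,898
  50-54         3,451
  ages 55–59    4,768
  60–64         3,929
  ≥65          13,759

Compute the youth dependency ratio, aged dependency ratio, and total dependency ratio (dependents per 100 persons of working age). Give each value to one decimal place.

Youth dependency ratio: 22.6
Old-age dependency ratio: 35.2
Total dependency ratio: 57.8

0–14: 2,683 + 3,008 + 3,124 = 8,815
15–64: 3,902 + 3,498 + 3,244 + 4,449 + 3,874 + 3,064 + 4,898 + 3,451 + 4,768 + 3,929 = 39,077
65+: 13,759
Youth dependency ratio = 8,815 / 39,077 × 100 = 22.6
Old-age dependency ratio = 13,759 / 39,077 × 100 = 35.2
Total dependency ratio = (8,815 + 13,759) / 39,077 × 100 = 22,574 / 39,077 × 100 = 57.8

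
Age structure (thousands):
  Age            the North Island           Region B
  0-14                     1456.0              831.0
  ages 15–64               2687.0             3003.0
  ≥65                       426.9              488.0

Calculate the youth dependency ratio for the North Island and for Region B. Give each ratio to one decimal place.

the North Island: 1456.0 / 2687.0 × 100 = 54.2
Region B: 831.0 / 3003.0 × 100 = 27.7

the North Island: 54.2
Region B: 27.7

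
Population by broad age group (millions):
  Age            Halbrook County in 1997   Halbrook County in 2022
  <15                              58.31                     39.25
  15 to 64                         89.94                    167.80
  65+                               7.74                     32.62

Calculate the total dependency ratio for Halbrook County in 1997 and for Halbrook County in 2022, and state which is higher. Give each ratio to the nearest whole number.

Halbrook County in 1997: 73
Halbrook County in 2022: 43
Higher: Halbrook County in 1997

Halbrook County in 1997: (58.31 + 7.74) / 89.94 × 100 = 66.05 / 89.94 × 100 = 73
Halbrook County in 2022: (39.25 + 32.62) / 167.80 × 100 = 71.87 / 167.80 × 100 = 43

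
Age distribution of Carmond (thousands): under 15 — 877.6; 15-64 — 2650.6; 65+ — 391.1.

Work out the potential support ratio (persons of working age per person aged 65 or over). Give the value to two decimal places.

Potential support ratio: 6.78

Potential support ratio = 2650.6 / 391.1 = 6.78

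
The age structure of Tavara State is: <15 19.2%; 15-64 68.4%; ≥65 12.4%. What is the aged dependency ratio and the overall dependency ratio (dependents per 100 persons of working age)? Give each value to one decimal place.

Old-age dependency ratio = 12.4 / 68.4 × 100 = 18.1
Total dependency ratio = (19.2 + 12.4) / 68.4 × 100 = 31.6 / 68.4 × 100 = 46.2

Old-age dependency ratio: 18.1
Total dependency ratio: 46.2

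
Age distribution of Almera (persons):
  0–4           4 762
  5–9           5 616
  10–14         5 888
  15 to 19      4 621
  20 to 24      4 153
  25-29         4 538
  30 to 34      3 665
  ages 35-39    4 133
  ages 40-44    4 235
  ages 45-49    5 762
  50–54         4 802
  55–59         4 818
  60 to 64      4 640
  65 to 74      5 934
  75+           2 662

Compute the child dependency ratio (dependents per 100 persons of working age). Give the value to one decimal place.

Youth dependency ratio: 35.9

0–14: 4 762 + 5 616 + 5 888 = 16 266
15–64: 4 621 + 4 153 + 4 538 + 3 665 + 4 133 + 4 235 + 5 762 + 4 802 + 4 818 + 4 640 = 45 367
65+: 5 934 + 2 662 = 8 596
Youth dependency ratio = 16 266 / 45 367 × 100 = 35.9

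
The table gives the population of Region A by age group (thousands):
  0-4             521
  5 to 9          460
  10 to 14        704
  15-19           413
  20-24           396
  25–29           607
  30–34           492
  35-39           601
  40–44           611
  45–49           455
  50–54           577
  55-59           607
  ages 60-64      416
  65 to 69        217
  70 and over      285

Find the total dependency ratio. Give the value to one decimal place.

Total dependency ratio: 42.3

0–14: 521 + 460 + 704 = 1 685
15–64: 413 + 396 + 607 + 492 + 601 + 611 + 455 + 577 + 607 + 416 = 5 175
65+: 217 + 285 = 502
Total dependency ratio = (1 685 + 502) / 5 175 × 100 = 2 187 / 5 175 × 100 = 42.3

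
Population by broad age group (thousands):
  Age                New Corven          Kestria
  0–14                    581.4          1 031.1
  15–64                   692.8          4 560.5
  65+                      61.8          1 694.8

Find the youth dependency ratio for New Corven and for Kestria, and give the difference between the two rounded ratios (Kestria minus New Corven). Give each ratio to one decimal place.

New Corven: 581.4 / 692.8 × 100 = 83.9
Kestria: 1 031.1 / 4 560.5 × 100 = 22.6

New Corven: 83.9
Kestria: 22.6
Difference: -61.3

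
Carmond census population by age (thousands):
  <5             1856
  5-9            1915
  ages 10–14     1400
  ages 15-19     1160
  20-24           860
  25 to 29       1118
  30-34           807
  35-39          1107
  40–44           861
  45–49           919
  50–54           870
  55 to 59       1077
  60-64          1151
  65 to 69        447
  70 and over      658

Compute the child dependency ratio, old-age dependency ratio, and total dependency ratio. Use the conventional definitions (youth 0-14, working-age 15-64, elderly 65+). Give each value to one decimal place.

Youth dependency ratio: 52.1
Old-age dependency ratio: 11.1
Total dependency ratio: 63.2

0–14: 1856 + 1915 + 1400 = 5171
15–64: 1160 + 860 + 1118 + 807 + 1107 + 861 + 919 + 870 + 1077 + 1151 = 9930
65+: 447 + 658 = 1105
Youth dependency ratio = 5171 / 9930 × 100 = 52.1
Old-age dependency ratio = 1105 / 9930 × 100 = 11.1
Total dependency ratio = (5171 + 1105) / 9930 × 100 = 6276 / 9930 × 100 = 63.2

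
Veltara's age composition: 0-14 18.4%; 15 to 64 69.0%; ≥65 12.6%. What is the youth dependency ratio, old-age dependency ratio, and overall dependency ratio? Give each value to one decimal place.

Youth dependency ratio: 26.7
Old-age dependency ratio: 18.3
Total dependency ratio: 44.9

Youth dependency ratio = 18.4 / 69.0 × 100 = 26.7
Old-age dependency ratio = 12.6 / 69.0 × 100 = 18.3
Total dependency ratio = (18.4 + 12.6) / 69.0 × 100 = 31.0 / 69.0 × 100 = 44.9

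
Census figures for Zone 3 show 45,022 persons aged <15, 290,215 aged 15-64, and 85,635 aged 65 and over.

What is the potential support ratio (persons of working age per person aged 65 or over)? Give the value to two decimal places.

Potential support ratio = 290,215 / 85,635 = 3.39

Potential support ratio: 3.39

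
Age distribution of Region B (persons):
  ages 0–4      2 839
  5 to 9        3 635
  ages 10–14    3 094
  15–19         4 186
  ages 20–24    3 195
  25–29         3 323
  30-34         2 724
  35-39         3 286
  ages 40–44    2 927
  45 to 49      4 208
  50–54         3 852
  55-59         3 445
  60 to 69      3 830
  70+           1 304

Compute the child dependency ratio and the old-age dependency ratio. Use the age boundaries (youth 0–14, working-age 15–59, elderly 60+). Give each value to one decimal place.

0–14: 2 839 + 3 635 + 3 094 = 9 568
15–59: 4 186 + 3 195 + 3 323 + 2 724 + 3 286 + 2 927 + 4 208 + 3 852 + 3 445 = 31 146
60+: 3 830 + 1 304 = 5 134
Youth dependency ratio = 9 568 / 31 146 × 100 = 30.7
Old-age dependency ratio = 5 134 / 31 146 × 100 = 16.5

Youth dependency ratio: 30.7
Old-age dependency ratio: 16.5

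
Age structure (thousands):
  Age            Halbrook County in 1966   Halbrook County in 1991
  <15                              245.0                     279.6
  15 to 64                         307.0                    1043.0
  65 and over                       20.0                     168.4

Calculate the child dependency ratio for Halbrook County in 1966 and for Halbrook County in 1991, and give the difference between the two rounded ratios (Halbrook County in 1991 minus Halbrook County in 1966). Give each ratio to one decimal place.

Halbrook County in 1966: 245.0 / 307.0 × 100 = 79.8
Halbrook County in 1991: 279.6 / 1043.0 × 100 = 26.8

Halbrook County in 1966: 79.8
Halbrook County in 1991: 26.8
Difference: -53.0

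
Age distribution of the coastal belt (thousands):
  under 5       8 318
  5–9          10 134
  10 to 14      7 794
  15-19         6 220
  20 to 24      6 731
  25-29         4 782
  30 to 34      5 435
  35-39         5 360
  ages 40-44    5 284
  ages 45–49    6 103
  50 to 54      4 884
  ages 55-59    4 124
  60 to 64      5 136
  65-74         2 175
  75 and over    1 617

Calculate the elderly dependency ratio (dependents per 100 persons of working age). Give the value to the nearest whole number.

Old-age dependency ratio: 7

0–14: 8 318 + 10 134 + 7 794 = 26 246
15–64: 6 220 + 6 731 + 4 782 + 5 435 + 5 360 + 5 284 + 6 103 + 4 884 + 4 124 + 5 136 = 54 059
65+: 2 175 + 1 617 = 3 792
Old-age dependency ratio = 3 792 / 54 059 × 100 = 7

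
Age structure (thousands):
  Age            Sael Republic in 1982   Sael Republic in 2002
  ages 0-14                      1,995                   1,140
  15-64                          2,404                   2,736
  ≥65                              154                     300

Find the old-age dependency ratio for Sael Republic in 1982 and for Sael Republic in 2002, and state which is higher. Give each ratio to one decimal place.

Sael Republic in 1982: 154 / 2,404 × 100 = 6.4
Sael Republic in 2002: 300 / 2,736 × 100 = 11.0

Sael Republic in 1982: 6.4
Sael Republic in 2002: 11.0
Higher: Sael Republic in 2002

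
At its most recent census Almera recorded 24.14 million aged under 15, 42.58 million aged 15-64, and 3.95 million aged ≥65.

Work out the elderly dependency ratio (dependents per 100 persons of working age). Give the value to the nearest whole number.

Old-age dependency ratio: 9

Old-age dependency ratio = 3.95 / 42.58 × 100 = 9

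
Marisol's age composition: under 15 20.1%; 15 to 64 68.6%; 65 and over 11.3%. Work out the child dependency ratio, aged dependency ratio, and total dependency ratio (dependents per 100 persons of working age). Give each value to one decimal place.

Youth dependency ratio = 20.1 / 68.6 × 100 = 29.3
Old-age dependency ratio = 11.3 / 68.6 × 100 = 16.5
Total dependency ratio = (20.1 + 11.3) / 68.6 × 100 = 31.4 / 68.6 × 100 = 45.8

Youth dependency ratio: 29.3
Old-age dependency ratio: 16.5
Total dependency ratio: 45.8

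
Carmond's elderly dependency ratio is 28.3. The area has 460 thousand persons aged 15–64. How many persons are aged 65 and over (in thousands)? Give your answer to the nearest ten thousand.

Old-age dependency ratio = elderly / working-age × 100
28.3 = E / 460 × 100
⇒ 130

Aged 65 and over: 130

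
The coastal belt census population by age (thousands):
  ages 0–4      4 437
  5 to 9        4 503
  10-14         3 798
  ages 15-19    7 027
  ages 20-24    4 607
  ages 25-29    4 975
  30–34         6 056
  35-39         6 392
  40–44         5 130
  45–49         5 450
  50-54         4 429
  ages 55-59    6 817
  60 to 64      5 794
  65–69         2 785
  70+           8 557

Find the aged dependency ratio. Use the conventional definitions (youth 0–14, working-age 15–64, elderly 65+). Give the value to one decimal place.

Old-age dependency ratio: 20.0

0–14: 4 437 + 4 503 + 3 798 = 12 738
15–64: 7 027 + 4 607 + 4 975 + 6 056 + 6 392 + 5 130 + 5 450 + 4 429 + 6 817 + 5 794 = 56 677
65+: 2 785 + 8 557 = 11 342
Old-age dependency ratio = 11 342 / 56 677 × 100 = 20.0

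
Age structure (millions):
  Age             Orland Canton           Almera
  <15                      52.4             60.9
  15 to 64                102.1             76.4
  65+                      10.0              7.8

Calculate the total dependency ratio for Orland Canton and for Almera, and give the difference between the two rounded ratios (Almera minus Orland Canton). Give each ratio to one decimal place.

Orland Canton: (52.4 + 10.0) / 102.1 × 100 = 62.4 / 102.1 × 100 = 61.1
Almera: (60.9 + 7.8) / 76.4 × 100 = 68.7 / 76.4 × 100 = 89.9

Orland Canton: 61.1
Almera: 89.9
Difference: +28.8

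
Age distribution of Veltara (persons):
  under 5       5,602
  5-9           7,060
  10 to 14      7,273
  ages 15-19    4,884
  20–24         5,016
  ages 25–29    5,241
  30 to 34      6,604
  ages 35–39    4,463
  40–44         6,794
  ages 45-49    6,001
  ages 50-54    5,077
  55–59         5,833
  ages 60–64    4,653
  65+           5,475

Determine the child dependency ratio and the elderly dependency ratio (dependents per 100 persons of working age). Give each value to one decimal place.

0–14: 5,602 + 7,060 + 7,273 = 19,935
15–64: 4,884 + 5,016 + 5,241 + 6,604 + 4,463 + 6,794 + 6,001 + 5,077 + 5,833 + 4,653 = 54,566
65+: 5,475
Youth dependency ratio = 19,935 / 54,566 × 100 = 36.5
Old-age dependency ratio = 5,475 / 54,566 × 100 = 10.0

Youth dependency ratio: 36.5
Old-age dependency ratio: 10.0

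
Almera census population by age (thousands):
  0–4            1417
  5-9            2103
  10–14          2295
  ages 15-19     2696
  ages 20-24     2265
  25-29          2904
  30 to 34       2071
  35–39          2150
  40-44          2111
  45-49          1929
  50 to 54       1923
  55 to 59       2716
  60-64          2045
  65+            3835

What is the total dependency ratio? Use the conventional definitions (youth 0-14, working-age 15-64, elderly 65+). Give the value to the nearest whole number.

0–14: 1417 + 2103 + 2295 = 5815
15–64: 2696 + 2265 + 2904 + 2071 + 2150 + 2111 + 1929 + 1923 + 2716 + 2045 = 22810
65+: 3835
Total dependency ratio = (5815 + 3835) / 22810 × 100 = 9650 / 22810 × 100 = 42

Total dependency ratio: 42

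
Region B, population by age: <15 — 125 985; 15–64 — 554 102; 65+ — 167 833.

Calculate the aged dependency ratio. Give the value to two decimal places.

Old-age dependency ratio: 30.29

Old-age dependency ratio = 167 833 / 554 102 × 100 = 30.29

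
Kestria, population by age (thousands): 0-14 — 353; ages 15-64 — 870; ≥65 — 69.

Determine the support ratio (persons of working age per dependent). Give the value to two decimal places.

Support ratio: 2.06

Support ratio = 870 / (353 + 69) = 870 / 422 = 2.06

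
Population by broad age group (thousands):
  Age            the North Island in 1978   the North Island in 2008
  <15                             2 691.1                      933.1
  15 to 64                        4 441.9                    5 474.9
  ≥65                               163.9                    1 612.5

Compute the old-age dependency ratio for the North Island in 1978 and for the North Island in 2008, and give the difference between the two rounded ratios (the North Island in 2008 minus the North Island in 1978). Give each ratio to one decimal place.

the North Island in 1978: 163.9 / 4 441.9 × 100 = 3.7
the North Island in 2008: 1 612.5 / 5 474.9 × 100 = 29.5

the North Island in 1978: 3.7
the North Island in 2008: 29.5
Difference: +25.8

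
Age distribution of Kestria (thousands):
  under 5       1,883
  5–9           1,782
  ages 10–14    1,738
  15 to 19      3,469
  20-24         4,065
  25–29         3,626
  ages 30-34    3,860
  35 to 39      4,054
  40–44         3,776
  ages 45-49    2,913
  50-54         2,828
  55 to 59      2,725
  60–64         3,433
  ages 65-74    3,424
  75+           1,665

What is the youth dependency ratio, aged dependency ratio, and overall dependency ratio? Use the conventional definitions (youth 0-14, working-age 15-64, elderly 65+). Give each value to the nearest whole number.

Youth dependency ratio: 16
Old-age dependency ratio: 15
Total dependency ratio: 30

0–14: 1,883 + 1,782 + 1,738 = 5,403
15–64: 3,469 + 4,065 + 3,626 + 3,860 + 4,054 + 3,776 + 2,913 + 2,828 + 2,725 + 3,433 = 34,749
65+: 3,424 + 1,665 = 5,089
Youth dependency ratio = 5,403 / 34,749 × 100 = 16
Old-age dependency ratio = 5,089 / 34,749 × 100 = 15
Total dependency ratio = (5,403 + 5,089) / 34,749 × 100 = 10,492 / 34,749 × 100 = 30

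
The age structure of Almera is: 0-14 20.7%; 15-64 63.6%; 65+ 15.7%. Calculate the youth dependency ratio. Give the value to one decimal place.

Youth dependency ratio = 20.7 / 63.6 × 100 = 32.5

Youth dependency ratio: 32.5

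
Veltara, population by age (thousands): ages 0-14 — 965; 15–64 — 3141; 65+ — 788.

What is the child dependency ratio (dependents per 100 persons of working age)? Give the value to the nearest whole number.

Youth dependency ratio: 31

Youth dependency ratio = 965 / 3141 × 100 = 31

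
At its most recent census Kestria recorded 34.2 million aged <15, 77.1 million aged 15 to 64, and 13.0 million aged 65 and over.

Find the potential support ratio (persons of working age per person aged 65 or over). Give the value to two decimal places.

Potential support ratio = 77.1 / 13.0 = 5.93

Potential support ratio: 5.93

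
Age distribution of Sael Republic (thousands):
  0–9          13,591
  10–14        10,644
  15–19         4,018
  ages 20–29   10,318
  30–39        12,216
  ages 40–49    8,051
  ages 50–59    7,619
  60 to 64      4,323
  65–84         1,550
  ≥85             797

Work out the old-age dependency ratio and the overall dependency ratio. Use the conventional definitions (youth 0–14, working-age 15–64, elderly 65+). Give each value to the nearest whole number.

Old-age dependency ratio: 5
Total dependency ratio: 57

0–14: 13,591 + 10,644 = 24,235
15–64: 4,018 + 10,318 + 12,216 + 8,051 + 7,619 + 4,323 = 46,545
65+: 1,550 + 797 = 2,347
Old-age dependency ratio = 2,347 / 46,545 × 100 = 5
Total dependency ratio = (24,235 + 2,347) / 46,545 × 100 = 26,582 / 46,545 × 100 = 57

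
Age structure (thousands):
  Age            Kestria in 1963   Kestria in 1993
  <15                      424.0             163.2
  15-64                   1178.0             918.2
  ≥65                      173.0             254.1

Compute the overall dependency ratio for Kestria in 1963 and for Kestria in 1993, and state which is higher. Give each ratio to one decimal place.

Kestria in 1963: (424.0 + 173.0) / 1178.0 × 100 = 597.0 / 1178.0 × 100 = 50.7
Kestria in 1993: (163.2 + 254.1) / 918.2 × 100 = 417.3 / 918.2 × 100 = 45.4

Kestria in 1963: 50.7
Kestria in 1993: 45.4
Higher: Kestria in 1963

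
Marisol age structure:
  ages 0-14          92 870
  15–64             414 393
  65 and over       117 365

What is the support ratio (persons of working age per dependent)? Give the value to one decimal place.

Support ratio: 2.0

Support ratio = 414 393 / (92 870 + 117 365) = 414 393 / 210 235 = 2.0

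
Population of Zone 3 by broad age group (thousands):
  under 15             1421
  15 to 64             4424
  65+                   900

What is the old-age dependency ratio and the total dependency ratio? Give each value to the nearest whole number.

Old-age dependency ratio: 20
Total dependency ratio: 52

Old-age dependency ratio = 900 / 4424 × 100 = 20
Total dependency ratio = (1421 + 900) / 4424 × 100 = 2321 / 4424 × 100 = 52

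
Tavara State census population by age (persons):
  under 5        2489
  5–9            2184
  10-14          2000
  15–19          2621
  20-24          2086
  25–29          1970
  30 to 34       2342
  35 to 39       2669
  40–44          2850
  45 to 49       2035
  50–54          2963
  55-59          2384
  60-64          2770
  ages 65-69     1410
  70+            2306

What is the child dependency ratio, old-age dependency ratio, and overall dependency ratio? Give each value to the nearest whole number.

0–14: 2489 + 2184 + 2000 = 6673
15–64: 2621 + 2086 + 1970 + 2342 + 2669 + 2850 + 2035 + 2963 + 2384 + 2770 = 24690
65+: 1410 + 2306 = 3716
Youth dependency ratio = 6673 / 24690 × 100 = 27
Old-age dependency ratio = 3716 / 24690 × 100 = 15
Total dependency ratio = (6673 + 3716) / 24690 × 100 = 10389 / 24690 × 100 = 42

Youth dependency ratio: 27
Old-age dependency ratio: 15
Total dependency ratio: 42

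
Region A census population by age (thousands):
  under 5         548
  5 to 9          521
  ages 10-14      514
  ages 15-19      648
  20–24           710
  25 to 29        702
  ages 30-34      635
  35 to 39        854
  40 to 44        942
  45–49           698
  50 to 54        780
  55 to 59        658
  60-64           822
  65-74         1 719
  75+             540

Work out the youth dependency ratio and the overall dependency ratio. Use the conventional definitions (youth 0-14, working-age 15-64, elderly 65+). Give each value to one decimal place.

0–14: 548 + 521 + 514 = 1 583
15–64: 648 + 710 + 702 + 635 + 854 + 942 + 698 + 780 + 658 + 822 = 7 449
65+: 1 719 + 540 = 2 259
Youth dependency ratio = 1 583 / 7 449 × 100 = 21.3
Total dependency ratio = (1 583 + 2 259) / 7 449 × 100 = 3 842 / 7 449 × 100 = 51.6

Youth dependency ratio: 21.3
Total dependency ratio: 51.6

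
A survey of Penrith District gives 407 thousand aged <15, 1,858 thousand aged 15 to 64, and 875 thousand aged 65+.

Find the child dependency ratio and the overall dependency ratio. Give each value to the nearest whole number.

Youth dependency ratio: 22
Total dependency ratio: 69

Youth dependency ratio = 407 / 1,858 × 100 = 22
Total dependency ratio = (407 + 875) / 1,858 × 100 = 1,282 / 1,858 × 100 = 69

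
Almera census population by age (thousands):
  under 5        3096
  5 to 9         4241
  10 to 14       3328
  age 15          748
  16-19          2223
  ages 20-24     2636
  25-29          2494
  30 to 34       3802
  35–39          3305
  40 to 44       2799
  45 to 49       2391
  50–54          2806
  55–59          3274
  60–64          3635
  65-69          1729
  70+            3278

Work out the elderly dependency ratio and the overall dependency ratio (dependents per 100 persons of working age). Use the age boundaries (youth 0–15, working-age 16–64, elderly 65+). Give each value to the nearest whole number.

Old-age dependency ratio: 17
Total dependency ratio: 56

0–15: 3096 + 4241 + 3328 + 748 = 11413
16–64: 2223 + 2636 + 2494 + 3802 + 3305 + 2799 + 2391 + 2806 + 3274 + 3635 = 29365
65+: 1729 + 3278 = 5007
Old-age dependency ratio = 5007 / 29365 × 100 = 17
Total dependency ratio = (11413 + 5007) / 29365 × 100 = 16420 / 29365 × 100 = 56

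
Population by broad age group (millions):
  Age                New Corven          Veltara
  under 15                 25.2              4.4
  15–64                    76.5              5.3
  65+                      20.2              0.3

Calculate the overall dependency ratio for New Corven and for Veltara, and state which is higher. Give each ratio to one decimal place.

New Corven: 59.3
Veltara: 88.7
Higher: Veltara

New Corven: (25.2 + 20.2) / 76.5 × 100 = 45.4 / 76.5 × 100 = 59.3
Veltara: (4.4 + 0.3) / 5.3 × 100 = 4.7 / 5.3 × 100 = 88.7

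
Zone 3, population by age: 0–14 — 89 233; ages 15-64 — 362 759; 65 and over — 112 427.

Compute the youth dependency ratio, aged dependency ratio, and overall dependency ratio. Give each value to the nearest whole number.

Youth dependency ratio = 89 233 / 362 759 × 100 = 25
Old-age dependency ratio = 112 427 / 362 759 × 100 = 31
Total dependency ratio = (89 233 + 112 427) / 362 759 × 100 = 201 660 / 362 759 × 100 = 56

Youth dependency ratio: 25
Old-age dependency ratio: 31
Total dependency ratio: 56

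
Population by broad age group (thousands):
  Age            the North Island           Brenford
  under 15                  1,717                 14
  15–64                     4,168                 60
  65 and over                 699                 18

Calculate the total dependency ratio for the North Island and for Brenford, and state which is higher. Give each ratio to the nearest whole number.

the North Island: (1,717 + 699) / 4,168 × 100 = 2,416 / 4,168 × 100 = 58
Brenford: (14 + 18) / 60 × 100 = 32 / 60 × 100 = 53

the North Island: 58
Brenford: 53
Higher: the North Island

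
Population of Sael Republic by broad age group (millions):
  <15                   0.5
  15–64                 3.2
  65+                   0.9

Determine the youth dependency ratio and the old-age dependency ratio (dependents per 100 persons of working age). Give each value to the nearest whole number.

Youth dependency ratio: 16
Old-age dependency ratio: 28

Youth dependency ratio = 0.5 / 3.2 × 100 = 16
Old-age dependency ratio = 0.9 / 3.2 × 100 = 28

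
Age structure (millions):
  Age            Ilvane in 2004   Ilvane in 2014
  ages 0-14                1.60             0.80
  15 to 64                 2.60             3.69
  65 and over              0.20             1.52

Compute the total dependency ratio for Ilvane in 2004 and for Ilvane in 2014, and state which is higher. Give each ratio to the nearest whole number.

Ilvane in 2004: 69
Ilvane in 2014: 63
Higher: Ilvane in 2004

Ilvane in 2004: (1.60 + 0.20) / 2.60 × 100 = 1.80 / 2.60 × 100 = 69
Ilvane in 2014: (0.80 + 1.52) / 3.69 × 100 = 2.32 / 3.69 × 100 = 63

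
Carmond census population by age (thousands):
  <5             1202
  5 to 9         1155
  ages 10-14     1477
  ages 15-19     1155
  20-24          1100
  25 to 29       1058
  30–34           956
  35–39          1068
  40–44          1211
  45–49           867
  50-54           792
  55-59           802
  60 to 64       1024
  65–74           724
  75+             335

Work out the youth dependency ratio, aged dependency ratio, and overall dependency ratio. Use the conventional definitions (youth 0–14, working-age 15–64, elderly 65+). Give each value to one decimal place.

Youth dependency ratio: 38.2
Old-age dependency ratio: 10.6
Total dependency ratio: 48.8

0–14: 1202 + 1155 + 1477 = 3834
15–64: 1155 + 1100 + 1058 + 956 + 1068 + 1211 + 867 + 792 + 802 + 1024 = 10033
65+: 724 + 335 = 1059
Youth dependency ratio = 3834 / 10033 × 100 = 38.2
Old-age dependency ratio = 1059 / 10033 × 100 = 10.6
Total dependency ratio = (3834 + 1059) / 10033 × 100 = 4893 / 10033 × 100 = 48.8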